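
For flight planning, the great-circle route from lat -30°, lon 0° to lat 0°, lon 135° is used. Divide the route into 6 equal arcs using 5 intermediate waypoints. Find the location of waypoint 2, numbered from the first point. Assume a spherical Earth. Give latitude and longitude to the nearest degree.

≈ lat -39°, lon 51°

From cos δ = sin φ₁ sin φ₂ + cos φ₁ cos φ₂ cos Δλ, the central angle is δ ≈ 2.230 rad (127.8°).
Interpolate at f = 2/6 with slerp weights a = sin((1−f)δ)/sin δ ≈ 1.260, b = sin(fδ)/sin δ ≈ 0.856.
p = a·p₁ + b·p₂ ≈ (0.486, 0.605, -0.630); φ = arcsin(p_z) ≈ -39.07°, λ = atan2(p_y, p_x) ≈ 51.22°.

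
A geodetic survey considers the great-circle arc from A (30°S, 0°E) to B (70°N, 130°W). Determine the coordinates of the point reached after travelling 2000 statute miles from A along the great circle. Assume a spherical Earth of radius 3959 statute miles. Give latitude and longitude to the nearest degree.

Write both endpoints as unit vectors p₁, p₂ with components (cos φ cos λ, cos φ sin λ, sin φ).
The central angle between the endpoints is δ = arccos(p₁·p₂) ≈ 2.292 rad (131.3°). The total great-circle distance is δ·R ≈ 2.292 × 3959 ≈ 9074 mi, so the target fraction is f = 2000/9074 ≈ 0.220.
Interpolate at f ≈ 0.220 with slerp weights a = sin((1−f)δ)/sin δ ≈ 1.301, b = sin(fδ)/sin δ ≈ 0.644.
p = a·p₁ + b·p₂ ≈ (0.985, -0.169, -0.045); φ = arcsin(p_z) ≈ -2.56°, λ = atan2(p_y, p_x) ≈ -9.73°.

≈ (3°S, 10°W)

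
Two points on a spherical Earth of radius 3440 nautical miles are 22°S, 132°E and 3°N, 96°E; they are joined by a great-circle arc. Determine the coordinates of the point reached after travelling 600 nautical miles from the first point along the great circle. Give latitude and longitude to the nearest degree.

≈ 17°S, 123°E

From cos δ = sin φ₁ sin φ₂ + cos φ₁ cos φ₂ cos Δλ, the central angle is δ ≈ 0.753 rad (43.2°). The total great-circle distance is δ·R ≈ 0.753 × 3440 ≈ 2591 nmi, so the target fraction is f = 600/2591 ≈ 0.232.
Interpolate at f ≈ 0.232 with slerp weights a = sin((1−f)δ)/sin δ ≈ 0.800, b = sin(fδ)/sin δ ≈ 0.254.
p = a·p₁ + b·p₂ ≈ (-0.523, 0.803, -0.286); φ = arcsin(p_z) ≈ -16.64°, λ = atan2(p_y, p_x) ≈ 123.06°.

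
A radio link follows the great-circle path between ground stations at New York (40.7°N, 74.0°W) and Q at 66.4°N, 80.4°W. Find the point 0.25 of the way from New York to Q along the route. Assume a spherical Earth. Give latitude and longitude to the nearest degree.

≈ 47°N, 75°W

From cos δ = sin φ₁ sin φ₂ + cos φ₁ cos φ₂ cos Δλ, the central angle is δ ≈ 0.453 rad (25.9°).
Interpolate at f = 0.25 with slerp weights a = sin((1−f)δ)/sin δ ≈ 0.761, b = sin(fδ)/sin δ ≈ 0.258.
p = a·p₁ + b·p₂ ≈ (0.176, -0.657, 0.733); φ = arcsin(p_z) ≈ 47.15°, λ = atan2(p_y, p_x) ≈ -74.97°.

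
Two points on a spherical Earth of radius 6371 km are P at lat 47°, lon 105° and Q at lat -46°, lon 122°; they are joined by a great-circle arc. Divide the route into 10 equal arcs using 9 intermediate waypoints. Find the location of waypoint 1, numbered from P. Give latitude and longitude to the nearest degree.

Convert each endpoint to a unit vector on the sphere (x = cos φ cos λ, y = cos φ sin λ, z = sin φ).
The central angle between the endpoints is δ = arccos(p₁·p₂) ≈ 1.644 rad (94.2°).
Interpolate at f = 1/10 with slerp weights a = sin((1−f)δ)/sin δ ≈ 0.999, b = sin(fδ)/sin δ ≈ 0.164.
p = a·p₁ + b·p₂ ≈ (-0.237, 0.754, 0.612); φ = arcsin(p_z) ≈ 37.75°, λ = atan2(p_y, p_x) ≈ 107.42°.

≈ lat 38°, lon 107°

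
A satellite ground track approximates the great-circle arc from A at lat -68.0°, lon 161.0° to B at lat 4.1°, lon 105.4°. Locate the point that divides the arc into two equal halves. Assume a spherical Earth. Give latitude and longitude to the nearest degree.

≈ lat -34°, lon 120°

Convert each endpoint to a unit vector on the sphere (x = cos φ cos λ, y = cos φ sin λ, z = sin φ).
The central angle between the endpoints is δ = arccos(p₁·p₂) ≈ 1.425 rad (81.7°).
Interpolate at f = 1/2 with slerp weights a = sin((1−f)δ)/sin δ ≈ 0.661, b = sin(fδ)/sin δ ≈ 0.661.
p = a·p₁ + b·p₂ ≈ (-0.409, 0.716, -0.566); φ = arcsin(p_z) ≈ -34.44°, λ = atan2(p_y, p_x) ≈ 119.74°.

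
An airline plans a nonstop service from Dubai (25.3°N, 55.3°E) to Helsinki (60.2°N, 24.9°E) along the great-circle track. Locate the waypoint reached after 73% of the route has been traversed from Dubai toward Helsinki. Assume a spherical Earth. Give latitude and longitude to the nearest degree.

≈ 52°N, 37°E

The haversine formula gives a central angle δ ≈ 0.710 rad (40.7°) between the endpoints.
Interpolate at f = 0.73 with slerp weights a = sin((1−f)δ)/sin δ ≈ 0.292, b = sin(fδ)/sin δ ≈ 0.760.
p = a·p₁ + b·p₂ ≈ (0.493, 0.376, 0.784); φ = arcsin(p_z) ≈ 51.67°, λ = atan2(p_y, p_x) ≈ 37.35°.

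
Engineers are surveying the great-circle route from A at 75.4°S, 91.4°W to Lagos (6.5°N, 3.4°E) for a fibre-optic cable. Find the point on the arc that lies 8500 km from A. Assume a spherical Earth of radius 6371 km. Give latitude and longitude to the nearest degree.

Convert each endpoint to a unit vector on the sphere (x = cos φ cos λ, y = cos φ sin λ, z = sin φ).
The central angle between the endpoints is δ = arccos(p₁·p₂) ≈ 1.702 rad (97.5°). The total great-circle distance is δ·R ≈ 1.702 × 6371 ≈ 10841 km, so the target fraction is f = 8500/10841 ≈ 0.784.
Interpolate at f ≈ 0.784 with slerp weights a = sin((1−f)δ)/sin δ ≈ 0.362, b = sin(fδ)/sin δ ≈ 0.981.
p = a·p₁ + b·p₂ ≈ (0.970, -0.034, -0.240); φ = arcsin(p_z) ≈ -13.87°, λ = atan2(p_y, p_x) ≈ -1.98°.

≈ 14°S, 2°W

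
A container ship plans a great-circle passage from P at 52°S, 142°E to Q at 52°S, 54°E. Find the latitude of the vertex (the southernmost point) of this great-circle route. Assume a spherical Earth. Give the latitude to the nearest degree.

≈ 61°S

The great circle lies in the plane with unit normal n̂ = (p₁ × p₂)/|p₁ × p₂|.
Here n̂_z ≈ -0.490; the vertex latitude is φ_max = arccos|n̂_z| ≈ 60.7°.
Check via Clairaut: cos φ_max = |cos φ₁| · sin C = cos(52.0°)·sin(127.3°) ≈ 0.490, again giving ≈ 60.7°.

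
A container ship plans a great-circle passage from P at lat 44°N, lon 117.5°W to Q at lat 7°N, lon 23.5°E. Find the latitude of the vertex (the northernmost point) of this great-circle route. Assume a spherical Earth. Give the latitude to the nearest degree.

≈ 59°N

The great circle lies in the plane with unit normal n̂ = (p₁ × p₂)/|p₁ × p₂|.
Here n̂_z ≈ +0.509; the vertex latitude is φ_max = arccos|n̂_z| ≈ 59.4°.
Check via Clairaut: cos φ_max = |cos φ₁| · sin C = cos(44.0°)·sin(45.1°) ≈ 0.509, again giving ≈ 59.4°.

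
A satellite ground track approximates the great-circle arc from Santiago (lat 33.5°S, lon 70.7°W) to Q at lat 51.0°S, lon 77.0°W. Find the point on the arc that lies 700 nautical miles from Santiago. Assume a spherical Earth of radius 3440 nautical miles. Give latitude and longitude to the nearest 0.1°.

≈ lat 44.8°S, lon 74.3°W

Convert each endpoint to a unit vector on the sphere (x = cos φ cos λ, y = cos φ sin λ, z = sin φ).
The central angle between the endpoints is δ = arccos(p₁·p₂) ≈ 0.316 rad (18.1°). The total great-circle distance is δ·R ≈ 0.316 × 3440 ≈ 1086 nmi, so the target fraction is f = 700/1086 ≈ 0.644.
Interpolate at f ≈ 0.644 with slerp weights a = sin((1−f)δ)/sin δ ≈ 0.361, b = sin(fδ)/sin δ ≈ 0.651.
p = a·p₁ + b·p₂ ≈ (0.192, -0.683, -0.705); φ = arcsin(p_z) ≈ -44.82°, λ = atan2(p_y, p_x) ≈ -74.33°.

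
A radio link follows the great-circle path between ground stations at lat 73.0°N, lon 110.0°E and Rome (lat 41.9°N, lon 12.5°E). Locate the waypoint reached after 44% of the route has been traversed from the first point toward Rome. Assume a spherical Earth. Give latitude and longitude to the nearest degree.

Write both endpoints as unit vectors p₁, p₂ with components (cos φ cos λ, cos φ sin λ, sin φ).
The central angle between the endpoints is δ = arccos(p₁·p₂) ≈ 0.914 rad (52.4°).
Interpolate at f = 0.44 with slerp weights a = sin((1−f)δ)/sin δ ≈ 0.619, b = sin(fδ)/sin δ ≈ 0.494.
p = a·p₁ + b·p₂ ≈ (0.297, 0.250, 0.922); φ = arcsin(p_z) ≈ 67.16°, λ = atan2(p_y, p_x) ≈ 40.01°.

≈ lat 67°N, lon 40°E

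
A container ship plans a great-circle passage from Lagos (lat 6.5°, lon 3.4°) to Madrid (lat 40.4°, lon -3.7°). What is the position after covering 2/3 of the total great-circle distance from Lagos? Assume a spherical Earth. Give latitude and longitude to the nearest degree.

Convert each endpoint to a unit vector on the sphere (x = cos φ cos λ, y = cos φ sin λ, z = sin φ).
The central angle between the endpoints is δ = arccos(p₁·p₂) ≈ 0.602 rad (34.5°).
Interpolate at f = 2/3 with slerp weights a = sin((1−f)δ)/sin δ ≈ 0.352, b = sin(fδ)/sin δ ≈ 0.690.
p = a·p₁ + b·p₂ ≈ (0.873, -0.013, 0.487); φ = arcsin(p_z) ≈ 29.14°, λ = atan2(p_y, p_x) ≈ -0.86°.

≈ lat 29°, lon -1°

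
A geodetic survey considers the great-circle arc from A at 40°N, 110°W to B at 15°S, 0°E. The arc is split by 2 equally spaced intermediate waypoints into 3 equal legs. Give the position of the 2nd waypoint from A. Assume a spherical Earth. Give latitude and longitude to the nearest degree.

≈ 9°N, 30°W

Convert each endpoint to a unit vector on the sphere (x = cos φ cos λ, y = cos φ sin λ, z = sin φ).
The central angle between the endpoints is δ = arccos(p₁·p₂) ≈ 2.004 rad (114.8°).
Interpolate at f = 2/3 with slerp weights a = sin((1−f)δ)/sin δ ≈ 0.682, b = sin(fδ)/sin δ ≈ 1.071.
p = a·p₁ + b·p₂ ≈ (0.856, -0.491, 0.161); φ = arcsin(p_z) ≈ 9.28°, λ = atan2(p_y, p_x) ≈ -29.84°.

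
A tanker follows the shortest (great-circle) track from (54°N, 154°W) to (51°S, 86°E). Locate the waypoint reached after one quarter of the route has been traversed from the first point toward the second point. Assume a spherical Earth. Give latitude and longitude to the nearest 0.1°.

The haversine formula gives a central angle δ ≈ 2.521 rad (144.5°) between the endpoints.
Interpolate at f = 1/4 with slerp weights a = sin((1−f)δ)/sin δ ≈ 1.633, b = sin(fδ)/sin δ ≈ 1.014.
p = a·p₁ + b·p₂ ≈ (-0.818, 0.216, 0.533); φ = arcsin(p_z) ≈ 32.21°, λ = atan2(p_y, p_x) ≈ 165.22°.

≈ (32.2°N, 165.2°E)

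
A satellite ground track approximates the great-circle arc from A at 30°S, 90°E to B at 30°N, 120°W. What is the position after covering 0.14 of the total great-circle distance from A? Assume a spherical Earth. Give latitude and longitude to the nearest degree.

From cos δ = sin φ₁ sin φ₂ + cos φ₁ cos φ₂ cos Δλ, the central angle is δ ≈ 2.689 rad (154.1°).
Interpolate at f = 0.14 with slerp weights a = sin((1−f)δ)/sin δ ≈ 1.687, b = sin(fδ)/sin δ ≈ 0.842.
p = a·p₁ + b·p₂ ≈ (-0.364, 0.830, -0.423); φ = arcsin(p_z) ≈ -25.00°, λ = atan2(p_y, p_x) ≈ 113.71°.

≈ 25°S, 114°E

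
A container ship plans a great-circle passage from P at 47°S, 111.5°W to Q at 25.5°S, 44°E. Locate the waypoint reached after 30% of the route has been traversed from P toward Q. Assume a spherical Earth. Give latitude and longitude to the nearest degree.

≈ 72°S, 71°W

Write both endpoints as unit vectors p₁, p₂ with components (cos φ cos λ, cos φ sin λ, sin φ).
The central angle between the endpoints is δ = arccos(p₁·p₂) ≈ 1.819 rad (104.2°).
Interpolate at f = 0.30 with slerp weights a = sin((1−f)δ)/sin δ ≈ 0.986, b = sin(fδ)/sin δ ≈ 0.535.
p = a·p₁ + b·p₂ ≈ (0.101, -0.290, -0.952); φ = arcsin(p_z) ≈ -72.11°, λ = atan2(p_y, p_x) ≈ -70.80°.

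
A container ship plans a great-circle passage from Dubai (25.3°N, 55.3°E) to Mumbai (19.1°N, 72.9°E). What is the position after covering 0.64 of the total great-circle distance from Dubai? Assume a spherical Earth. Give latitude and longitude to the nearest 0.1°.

Convert each endpoint to a unit vector on the sphere (x = cos φ cos λ, y = cos φ sin λ, z = sin φ).
The central angle between the endpoints is δ = arccos(p₁·p₂) ≈ 0.304 rad (17.4°).
Interpolate at f = 0.64 with slerp weights a = sin((1−f)δ)/sin δ ≈ 0.365, b = sin(fδ)/sin δ ≈ 0.646.
p = a·p₁ + b·p₂ ≈ (0.367, 0.855, 0.367); φ = arcsin(p_z) ≈ 21.55°, λ = atan2(p_y, p_x) ≈ 66.74°.

≈ (21.5°N, 66.7°E)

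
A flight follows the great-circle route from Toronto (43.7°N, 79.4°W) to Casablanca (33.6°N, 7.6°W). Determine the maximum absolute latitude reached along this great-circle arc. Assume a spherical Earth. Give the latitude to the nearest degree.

The great circle lies in the plane with unit normal n̂ = (p₁ × p₂)/|p₁ × p₂|.
Here n̂_z ≈ +0.696; the vertex latitude is φ_max = arccos|n̂_z| ≈ 45.9°.
Check via Clairaut: cos φ_max = |cos φ₁| · sin C = cos(43.7°)·sin(74.4°) ≈ 0.696, again giving ≈ 45.9°.

≈ 46°N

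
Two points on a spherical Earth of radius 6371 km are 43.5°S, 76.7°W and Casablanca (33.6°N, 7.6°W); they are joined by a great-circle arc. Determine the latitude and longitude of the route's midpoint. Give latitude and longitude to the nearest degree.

Convert each endpoint to a unit vector on the sphere (x = cos φ cos λ, y = cos φ sin λ, z = sin φ).
The central angle between the endpoints is δ = arccos(p₁·p₂) ≈ 1.737 rad (99.5°).
Interpolate at f = 1/2 with slerp weights a = sin((1−f)δ)/sin δ ≈ 0.774, b = sin(fδ)/sin δ ≈ 0.774.
p = a·p₁ + b·p₂ ≈ (0.768, -0.632, -0.104); φ = arcsin(p_z) ≈ -6.00°, λ = atan2(p_y, p_x) ≈ -39.43°.

≈ 6°S, 39°W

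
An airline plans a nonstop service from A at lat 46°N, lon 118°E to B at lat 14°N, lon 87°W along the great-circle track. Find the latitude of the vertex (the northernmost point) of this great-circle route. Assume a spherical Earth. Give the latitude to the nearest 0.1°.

≈ 71.5°N

The great circle lies in the plane with unit normal n̂ = (p₁ × p₂)/|p₁ × p₂|.
Here n̂_z ≈ +0.317; the vertex latitude is φ_max = arccos|n̂_z| ≈ 71.5°.
Check via Clairaut: cos φ_max = |cos φ₁| · sin C = cos(46.0°)·sin(27.1°) ≈ 0.317, again giving ≈ 71.5°.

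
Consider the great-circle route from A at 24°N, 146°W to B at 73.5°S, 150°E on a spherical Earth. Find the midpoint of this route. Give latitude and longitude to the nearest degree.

≈ 27°S, 160°W

From cos δ = sin φ₁ sin φ₂ + cos φ₁ cos φ₂ cos Δλ, the central angle is δ ≈ 1.851 rad (106.0°).
Interpolate at f = 1/2 with slerp weights a = sin((1−f)δ)/sin δ ≈ 0.831, b = sin(fδ)/sin δ ≈ 0.831.
p = a·p₁ + b·p₂ ≈ (-0.834, -0.307, -0.459); φ = arcsin(p_z) ≈ -27.31°, λ = atan2(p_y, p_x) ≈ -159.82°.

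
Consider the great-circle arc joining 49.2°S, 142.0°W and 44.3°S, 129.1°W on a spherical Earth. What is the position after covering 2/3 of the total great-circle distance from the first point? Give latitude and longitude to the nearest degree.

Convert each endpoint to a unit vector on the sphere (x = cos φ cos λ, y = cos φ sin λ, z = sin φ).
The central angle between the endpoints is δ = arccos(p₁·p₂) ≈ 0.176 rad (10.1°).
Interpolate at f = 2/3 with slerp weights a = sin((1−f)δ)/sin δ ≈ 0.335, b = sin(fδ)/sin δ ≈ 0.669.
p = a·p₁ + b·p₂ ≈ (-0.474, -0.506, -0.720); φ = arcsin(p_z) ≈ -46.09°, λ = atan2(p_y, p_x) ≈ -133.14°.

≈ 46°S, 133°W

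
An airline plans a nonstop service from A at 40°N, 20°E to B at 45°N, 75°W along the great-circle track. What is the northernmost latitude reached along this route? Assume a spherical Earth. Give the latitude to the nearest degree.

≈ 54°N

The great circle lies in the plane with unit normal n̂ = (p₁ × p₂)/|p₁ × p₂|.
Here n̂_z ≈ -0.591; the vertex latitude is φ_max = arccos|n̂_z| ≈ 53.8°.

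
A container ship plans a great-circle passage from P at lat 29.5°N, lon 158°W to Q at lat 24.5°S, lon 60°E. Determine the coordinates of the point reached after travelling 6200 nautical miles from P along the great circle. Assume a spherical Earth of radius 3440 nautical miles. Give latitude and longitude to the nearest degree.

Write both endpoints as unit vectors p₁, p₂ with components (cos φ cos λ, cos φ sin λ, sin φ).
The central angle between the endpoints is δ = arccos(p₁·p₂) ≈ 2.547 rad (145.9°). The total great-circle distance is δ·R ≈ 2.547 × 3440 ≈ 8761 nmi, so the target fraction is f = 6200/8761 ≈ 0.708.
Interpolate at f ≈ 0.708 with slerp weights a = sin((1−f)δ)/sin δ ≈ 1.209, b = sin(fδ)/sin δ ≈ 1.737.
p = a·p₁ + b·p₂ ≈ (-0.186, 0.975, -0.125); φ = arcsin(p_z) ≈ -7.17°, λ = atan2(p_y, p_x) ≈ 100.78°.

≈ lat 7°S, lon 101°E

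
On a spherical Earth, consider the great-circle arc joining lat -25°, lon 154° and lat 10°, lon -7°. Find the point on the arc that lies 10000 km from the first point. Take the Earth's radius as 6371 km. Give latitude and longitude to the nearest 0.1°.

≈ lat -32.5°, lon 46.8°

The haversine formula gives a central angle δ ≈ 2.732 rad (156.5°) between the endpoints. The total great-circle distance is δ·R ≈ 2.732 × 6371 ≈ 17406 km, so the target fraction is f = 10000/17406 ≈ 0.575.
Interpolate at f ≈ 0.575 with slerp weights a = sin((1−f)δ)/sin δ ≈ 2.305, b = sin(fδ)/sin δ ≈ 2.511.
p = a·p₁ + b·p₂ ≈ (0.577, 0.614, -0.538); φ = arcsin(p_z) ≈ -32.55°, λ = atan2(p_y, p_x) ≈ 46.78°.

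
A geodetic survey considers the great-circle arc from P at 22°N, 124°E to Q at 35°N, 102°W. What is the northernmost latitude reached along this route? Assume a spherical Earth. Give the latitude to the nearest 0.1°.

The great circle lies in the plane with unit normal n̂ = (p₁ × p₂)/|p₁ × p₂|.
Here n̂_z ≈ +0.575; the vertex latitude is φ_max = arccos|n̂_z| ≈ 54.9°.
Check via Clairaut: cos φ_max = |cos φ₁| · sin C = cos(22.0°)·sin(38.3°) ≈ 0.575, again giving ≈ 54.9°.

≈ 54.9°N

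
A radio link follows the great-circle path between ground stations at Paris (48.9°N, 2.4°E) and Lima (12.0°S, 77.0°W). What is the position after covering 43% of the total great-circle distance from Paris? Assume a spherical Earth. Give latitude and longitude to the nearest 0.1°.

≈ 27.8°N, 41.5°W

Write both endpoints as unit vectors p₁, p₂ with components (cos φ cos λ, cos φ sin λ, sin φ).
The central angle between the endpoints is δ = arccos(p₁·p₂) ≈ 1.609 rad (92.2°).
Interpolate at f = 0.43 with slerp weights a = sin((1−f)δ)/sin δ ≈ 0.795, b = sin(fδ)/sin δ ≈ 0.639.
p = a·p₁ + b·p₂ ≈ (0.662, -0.587, 0.466); φ = arcsin(p_z) ≈ 27.77°, λ = atan2(p_y, p_x) ≈ -41.53°.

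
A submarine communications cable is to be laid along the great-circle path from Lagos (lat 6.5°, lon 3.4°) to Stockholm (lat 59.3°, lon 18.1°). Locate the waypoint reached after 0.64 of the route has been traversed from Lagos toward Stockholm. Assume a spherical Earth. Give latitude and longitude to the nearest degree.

Convert each endpoint to a unit vector on the sphere (x = cos φ cos λ, y = cos φ sin λ, z = sin φ).
The central angle between the endpoints is δ = arccos(p₁·p₂) ≈ 0.942 rad (54.0°).
Interpolate at f = 0.64 with slerp weights a = sin((1−f)δ)/sin δ ≈ 0.411, b = sin(fδ)/sin δ ≈ 0.701.
p = a·p₁ + b·p₂ ≈ (0.748, 0.135, 0.649); φ = arcsin(p_z) ≈ 40.50°, λ = atan2(p_y, p_x) ≈ 10.26°.

≈ lat 41°, lon 10°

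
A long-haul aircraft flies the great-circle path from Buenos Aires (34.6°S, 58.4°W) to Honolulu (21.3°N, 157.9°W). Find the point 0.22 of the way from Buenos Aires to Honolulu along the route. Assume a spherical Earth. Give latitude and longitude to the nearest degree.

≈ (26°S, 85°W)

Convert each endpoint to a unit vector on the sphere (x = cos φ cos λ, y = cos φ sin λ, z = sin φ).
The central angle between the endpoints is δ = arccos(p₁·p₂) ≈ 1.910 rad (109.4°).
Interpolate at f = 0.22 with slerp weights a = sin((1−f)δ)/sin δ ≈ 1.057, b = sin(fδ)/sin δ ≈ 0.433.
p = a·p₁ + b·p₂ ≈ (0.082, -0.893, -0.443); φ = arcsin(p_z) ≈ -26.30°, λ = atan2(p_y, p_x) ≈ -84.72°.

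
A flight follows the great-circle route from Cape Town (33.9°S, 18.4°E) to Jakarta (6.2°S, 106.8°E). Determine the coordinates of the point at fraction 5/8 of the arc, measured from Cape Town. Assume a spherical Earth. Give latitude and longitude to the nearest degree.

From cos δ = sin φ₁ sin φ₂ + cos φ₁ cos φ₂ cos Δλ, the central angle is δ ≈ 1.487 rad (85.2°).
Interpolate at f = 5/8 with slerp weights a = sin((1−f)δ)/sin δ ≈ 0.531, b = sin(fδ)/sin δ ≈ 0.804.
p = a·p₁ + b·p₂ ≈ (0.187, 0.905, -0.383); φ = arcsin(p_z) ≈ -22.53°, λ = atan2(p_y, p_x) ≈ 78.30°.

≈ 23°S, 78°E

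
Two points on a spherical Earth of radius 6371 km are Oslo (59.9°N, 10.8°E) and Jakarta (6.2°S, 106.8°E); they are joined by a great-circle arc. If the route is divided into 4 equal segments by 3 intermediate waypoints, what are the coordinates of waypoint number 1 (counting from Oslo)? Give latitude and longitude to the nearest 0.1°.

The haversine formula gives a central angle δ ≈ 1.717 rad (98.4°) between the endpoints.
Interpolate at f = 1/4 with slerp weights a = sin((1−f)δ)/sin δ ≈ 0.971, b = sin(fδ)/sin δ ≈ 0.421.
p = a·p₁ + b·p₂ ≈ (0.357, 0.492, 0.794); φ = arcsin(p_z) ≈ 52.58°, λ = atan2(p_y, p_x) ≈ 53.99°.

≈ 52.6°N, 54.0°E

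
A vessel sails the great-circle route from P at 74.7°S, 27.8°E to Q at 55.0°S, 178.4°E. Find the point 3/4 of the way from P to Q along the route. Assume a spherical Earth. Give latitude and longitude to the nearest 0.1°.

≈ 66.9°S, 173.1°E

Convert each endpoint to a unit vector on the sphere (x = cos φ cos λ, y = cos φ sin λ, z = sin φ).
The central angle between the endpoints is δ = arccos(p₁·p₂) ≈ 0.852 rad (48.8°).
Interpolate at f = 3/4 with slerp weights a = sin((1−f)δ)/sin δ ≈ 0.281, b = sin(fδ)/sin δ ≈ 0.792.
p = a·p₁ + b·p₂ ≈ (-0.389, 0.047, -0.920); φ = arcsin(p_z) ≈ -66.94°, λ = atan2(p_y, p_x) ≈ 173.07°.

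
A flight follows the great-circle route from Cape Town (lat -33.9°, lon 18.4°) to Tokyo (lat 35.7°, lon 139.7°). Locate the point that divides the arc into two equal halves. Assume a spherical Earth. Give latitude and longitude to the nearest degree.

≈ lat 2°, lon 78°

Write both endpoints as unit vectors p₁, p₂ with components (cos φ cos λ, cos φ sin λ, sin φ).
The central angle between the endpoints is δ = arccos(p₁·p₂) ≈ 2.313 rad (132.5°).
Interpolate at f = 1/2 with slerp weights a = sin((1−f)δ)/sin δ ≈ 1.242, b = sin(fδ)/sin δ ≈ 1.242.
p = a·p₁ + b·p₂ ≈ (0.209, 0.977, 0.032); φ = arcsin(p_z) ≈ 1.84°, λ = atan2(p_y, p_x) ≈ 77.94°.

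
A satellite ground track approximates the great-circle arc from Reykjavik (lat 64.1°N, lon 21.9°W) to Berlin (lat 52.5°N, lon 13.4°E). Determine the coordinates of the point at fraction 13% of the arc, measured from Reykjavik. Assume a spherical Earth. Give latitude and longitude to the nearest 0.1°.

Write both endpoints as unit vectors p₁, p₂ with components (cos φ cos λ, cos φ sin λ, sin φ).
The central angle between the endpoints is δ = arccos(p₁·p₂) ≈ 0.375 rad (21.5°).
Interpolate at f = 0.13 with slerp weights a = sin((1−f)δ)/sin δ ≈ 0.875, b = sin(fδ)/sin δ ≈ 0.133.
p = a·p₁ + b·p₂ ≈ (0.433, -0.124, 0.893); φ = arcsin(p_z) ≈ 63.21°, λ = atan2(p_y, p_x) ≈ -15.94°.

≈ lat 63.2°N, lon 15.9°W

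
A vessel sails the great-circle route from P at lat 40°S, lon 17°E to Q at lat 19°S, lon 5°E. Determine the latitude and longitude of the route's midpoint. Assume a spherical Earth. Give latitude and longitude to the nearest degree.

≈ lat 30°S, lon 10°E

Write both endpoints as unit vectors p₁, p₂ with components (cos φ cos λ, cos φ sin λ, sin φ).
The central angle between the endpoints is δ = arccos(p₁·p₂) ≈ 0.408 rad (23.4°).
Interpolate at f = 1/2 with slerp weights a = sin((1−f)δ)/sin δ ≈ 0.511, b = sin(fδ)/sin δ ≈ 0.511.
p = a·p₁ + b·p₂ ≈ (0.855, 0.156, -0.494); φ = arcsin(p_z) ≈ -29.63°, λ = atan2(p_y, p_x) ≈ 10.37°.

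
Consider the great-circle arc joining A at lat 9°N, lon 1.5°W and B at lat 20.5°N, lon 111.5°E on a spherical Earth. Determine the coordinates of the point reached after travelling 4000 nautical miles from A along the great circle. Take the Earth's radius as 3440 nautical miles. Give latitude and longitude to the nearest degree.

≈ lat 26°N, lon 67°E

From cos δ = sin φ₁ sin φ₂ + cos φ₁ cos φ₂ cos Δλ, the central angle is δ ≈ 1.883 rad (107.9°). The total great-circle distance is δ·R ≈ 1.883 × 3440 ≈ 6476 nmi, so the target fraction is f = 4000/6476 ≈ 0.618.
Interpolate at f ≈ 0.618 with slerp weights a = sin((1−f)δ)/sin δ ≈ 0.693, b = sin(fδ)/sin δ ≈ 0.964.
p = a·p₁ + b·p₂ ≈ (0.353, 0.823, 0.446); φ = arcsin(p_z) ≈ 26.49°, λ = atan2(p_y, p_x) ≈ 66.79°.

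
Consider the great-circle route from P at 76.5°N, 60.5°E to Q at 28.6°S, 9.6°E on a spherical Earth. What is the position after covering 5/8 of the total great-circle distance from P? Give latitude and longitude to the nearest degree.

≈ 12°N, 17°E

The haversine formula gives a central angle δ ≈ 1.914 rad (109.6°) between the endpoints.
Interpolate at f = 5/8 with slerp weights a = sin((1−f)δ)/sin δ ≈ 0.698, b = sin(fδ)/sin δ ≈ 0.988.
p = a·p₁ + b·p₂ ≈ (0.936, 0.287, 0.206); φ = arcsin(p_z) ≈ 11.89°, λ = atan2(p_y, p_x) ≈ 17.03°.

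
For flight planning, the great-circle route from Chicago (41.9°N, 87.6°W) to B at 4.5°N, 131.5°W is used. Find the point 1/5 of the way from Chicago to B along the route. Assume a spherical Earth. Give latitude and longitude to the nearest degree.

The haversine formula gives a central angle δ ≈ 0.943 rad (54.1°) between the endpoints.
Interpolate at f = 1/5 with slerp weights a = sin((1−f)δ)/sin δ ≈ 0.846, b = sin(fδ)/sin δ ≈ 0.232.
p = a·p₁ + b·p₂ ≈ (-0.127, -0.802, 0.583); φ = arcsin(p_z) ≈ 35.68°, λ = atan2(p_y, p_x) ≈ -98.97°.

≈ 36°N, 99°W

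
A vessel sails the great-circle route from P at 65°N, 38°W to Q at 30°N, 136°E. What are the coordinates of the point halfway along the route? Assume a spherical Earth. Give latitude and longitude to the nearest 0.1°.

≈ 72.3°N, 130.3°E

The haversine formula gives a central angle δ ≈ 1.482 rad (84.9°) between the endpoints.
Interpolate at f = 1/2 with slerp weights a = sin((1−f)δ)/sin δ ≈ 0.678, b = sin(fδ)/sin δ ≈ 0.678.
p = a·p₁ + b·p₂ ≈ (-0.196, 0.231, 0.953); φ = arcsin(p_z) ≈ 72.33°, λ = atan2(p_y, p_x) ≈ 130.34°.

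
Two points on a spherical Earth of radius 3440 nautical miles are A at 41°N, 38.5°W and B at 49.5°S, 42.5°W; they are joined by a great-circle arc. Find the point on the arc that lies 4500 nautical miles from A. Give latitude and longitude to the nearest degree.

≈ 34°S, 42°W

From cos δ = sin φ₁ sin φ₂ + cos φ₁ cos φ₂ cos Δλ, the central angle is δ ≈ 1.581 rad (90.6°). The total great-circle distance is δ·R ≈ 1.581 × 3440 ≈ 5438 nmi, so the target fraction is f = 4500/5438 ≈ 0.828.
Interpolate at f ≈ 0.828 with slerp weights a = sin((1−f)δ)/sin δ ≈ 0.269, b = sin(fδ)/sin δ ≈ 0.966.
p = a·p₁ + b·p₂ ≈ (0.621, -0.550, -0.558); φ = arcsin(p_z) ≈ -33.90°, λ = atan2(p_y, p_x) ≈ -41.52°.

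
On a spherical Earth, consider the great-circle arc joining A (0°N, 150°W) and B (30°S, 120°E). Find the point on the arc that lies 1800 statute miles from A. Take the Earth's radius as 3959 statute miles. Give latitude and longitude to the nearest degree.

From cos δ = sin φ₁ sin φ₂ + cos φ₁ cos φ₂ cos Δλ, the central angle is δ ≈ 1.571 rad (90.0°). The total great-circle distance is δ·R ≈ 1.571 × 3959 ≈ 6219 mi, so the target fraction is f = 1800/6219 ≈ 0.289.
Interpolate at f ≈ 0.289 with slerp weights a = sin((1−f)δ)/sin δ ≈ 0.898, b = sin(fδ)/sin δ ≈ 0.439.
p = a·p₁ + b·p₂ ≈ (-0.968, -0.120, -0.220); φ = arcsin(p_z) ≈ -12.68°, λ = atan2(p_y, p_x) ≈ -172.94°.

≈ (13°S, 173°W)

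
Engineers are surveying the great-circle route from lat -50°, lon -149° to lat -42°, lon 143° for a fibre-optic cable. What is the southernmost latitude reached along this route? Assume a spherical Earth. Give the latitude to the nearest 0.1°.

The great circle lies in the plane with unit normal n̂ = (p₁ × p₂)/|p₁ × p₂|.
Here n̂_z ≈ -0.613; the vertex latitude is φ_max = arccos|n̂_z| ≈ 52.2°.

≈ -52.2°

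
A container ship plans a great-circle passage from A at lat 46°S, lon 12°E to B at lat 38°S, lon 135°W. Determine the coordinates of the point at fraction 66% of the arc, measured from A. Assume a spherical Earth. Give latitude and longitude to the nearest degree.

≈ lat 65°S, lon 108°W

Convert each endpoint to a unit vector on the sphere (x = cos φ cos λ, y = cos φ sin λ, z = sin φ).
The central angle between the endpoints is δ = arccos(p₁·p₂) ≈ 1.587 rad (90.9°).
Interpolate at f = 0.66 with slerp weights a = sin((1−f)δ)/sin δ ≈ 0.514, b = sin(fδ)/sin δ ≈ 0.866.
p = a·p₁ + b·p₂ ≈ (-0.134, -0.408, -0.903); φ = arcsin(p_z) ≈ -64.55°, λ = atan2(p_y, p_x) ≈ -108.10°.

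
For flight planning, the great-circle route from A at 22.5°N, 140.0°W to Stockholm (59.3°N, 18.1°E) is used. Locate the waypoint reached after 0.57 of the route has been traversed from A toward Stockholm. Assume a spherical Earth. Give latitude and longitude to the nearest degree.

≈ 74°N, 105°W

Convert each endpoint to a unit vector on the sphere (x = cos φ cos λ, y = cos φ sin λ, z = sin φ).
The central angle between the endpoints is δ = arccos(p₁·p₂) ≈ 1.680 rad (96.2°).
Interpolate at f = 0.57 with slerp weights a = sin((1−f)δ)/sin δ ≈ 0.665, b = sin(fδ)/sin δ ≈ 0.823.
p = a·p₁ + b·p₂ ≈ (-0.071, -0.264, 0.962); φ = arcsin(p_z) ≈ 74.10°, λ = atan2(p_y, p_x) ≈ -105.12°.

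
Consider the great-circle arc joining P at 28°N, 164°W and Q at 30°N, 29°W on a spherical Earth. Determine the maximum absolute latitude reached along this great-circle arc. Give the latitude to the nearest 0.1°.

The great circle lies in the plane with unit normal n̂ = (p₁ × p₂)/|p₁ × p₂|.
Here n̂_z ≈ +0.568; the vertex latitude is φ_max = arccos|n̂_z| ≈ 55.4°.

≈ 55.4°N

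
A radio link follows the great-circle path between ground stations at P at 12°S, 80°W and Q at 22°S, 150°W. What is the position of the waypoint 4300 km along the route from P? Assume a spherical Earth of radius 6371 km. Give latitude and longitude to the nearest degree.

≈ 21°S, 119°W

Convert each endpoint to a unit vector on the sphere (x = cos φ cos λ, y = cos φ sin λ, z = sin φ).
The central angle between the endpoints is δ = arccos(p₁·p₂) ≈ 1.172 rad (67.2°). The total great-circle distance is δ·R ≈ 1.172 × 6371 ≈ 7468 km, so the target fraction is f = 4300/7468 ≈ 0.576.
Interpolate at f ≈ 0.576 with slerp weights a = sin((1−f)δ)/sin δ ≈ 0.518, b = sin(fδ)/sin δ ≈ 0.678.
p = a·p₁ + b·p₂ ≈ (-0.456, -0.813, -0.362); φ = arcsin(p_z) ≈ -21.20°, λ = atan2(p_y, p_x) ≈ -119.31°.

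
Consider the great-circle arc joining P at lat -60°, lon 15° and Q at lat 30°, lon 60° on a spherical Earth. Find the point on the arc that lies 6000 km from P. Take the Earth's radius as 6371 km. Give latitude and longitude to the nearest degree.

≈ lat -11°, lon 46°

Write both endpoints as unit vectors p₁, p₂ with components (cos φ cos λ, cos φ sin λ, sin φ).
The central angle between the endpoints is δ = arccos(p₁·p₂) ≈ 1.698 rad (97.3°). The total great-circle distance is δ·R ≈ 1.698 × 6371 ≈ 10818 km, so the target fraction is f = 6000/10818 ≈ 0.555.
Interpolate at f ≈ 0.555 with slerp weights a = sin((1−f)δ)/sin δ ≈ 0.692, b = sin(fδ)/sin δ ≈ 0.815.
p = a·p₁ + b·p₂ ≈ (0.687, 0.701, -0.191); φ = arcsin(p_z) ≈ -11.04°, λ = atan2(p_y, p_x) ≈ 45.57°.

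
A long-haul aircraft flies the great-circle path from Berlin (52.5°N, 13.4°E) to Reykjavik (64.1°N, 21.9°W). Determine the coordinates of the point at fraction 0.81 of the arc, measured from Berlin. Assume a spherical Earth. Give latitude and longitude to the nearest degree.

≈ 63°N, 13°W

Convert each endpoint to a unit vector on the sphere (x = cos φ cos λ, y = cos φ sin λ, z = sin φ).
The central angle between the endpoints is δ = arccos(p₁·p₂) ≈ 0.375 rad (21.5°).
Interpolate at f = 0.81 with slerp weights a = sin((1−f)δ)/sin δ ≈ 0.194, b = sin(fδ)/sin δ ≈ 0.817.
p = a·p₁ + b·p₂ ≈ (0.446, -0.106, 0.889); φ = arcsin(p_z) ≈ 62.72°, λ = atan2(p_y, p_x) ≈ -13.32°.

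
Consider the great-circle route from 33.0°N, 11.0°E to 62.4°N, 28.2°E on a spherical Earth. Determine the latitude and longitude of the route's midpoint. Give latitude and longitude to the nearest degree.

≈ 48°N, 17°E

Write both endpoints as unit vectors p₁, p₂ with components (cos φ cos λ, cos φ sin λ, sin φ).
The central angle between the endpoints is δ = arccos(p₁·p₂) ≈ 0.547 rad (31.4°).
Interpolate at f = 1/2 with slerp weights a = sin((1−f)δ)/sin δ ≈ 0.519, b = sin(fδ)/sin δ ≈ 0.519.
p = a·p₁ + b·p₂ ≈ (0.640, 0.197, 0.743); φ = arcsin(p_z) ≈ 48.00°, λ = atan2(p_y, p_x) ≈ 17.10°.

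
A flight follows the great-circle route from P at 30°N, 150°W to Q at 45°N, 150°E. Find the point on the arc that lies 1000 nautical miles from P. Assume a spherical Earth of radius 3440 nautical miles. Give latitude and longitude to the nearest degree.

≈ 39°N, 167°W

From cos δ = sin φ₁ sin φ₂ + cos φ₁ cos φ₂ cos Δλ, the central angle is δ ≈ 0.850 rad (48.7°). The total great-circle distance is δ·R ≈ 0.850 × 3440 ≈ 2925 nmi, so the target fraction is f = 1000/2925 ≈ 0.342.
Interpolate at f ≈ 0.342 with slerp weights a = sin((1−f)δ)/sin δ ≈ 0.706, b = sin(fδ)/sin δ ≈ 0.381.
p = a·p₁ + b·p₂ ≈ (-0.763, -0.171, 0.623); φ = arcsin(p_z) ≈ 38.53°, λ = atan2(p_y, p_x) ≈ -167.37°.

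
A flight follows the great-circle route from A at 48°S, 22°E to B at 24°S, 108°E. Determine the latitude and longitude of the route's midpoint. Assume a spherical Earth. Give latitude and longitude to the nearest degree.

≈ 45°S, 73°E

The haversine formula gives a central angle δ ≈ 1.219 rad (69.8°) between the endpoints.
Interpolate at f = 1/2 with slerp weights a = sin((1−f)δ)/sin δ ≈ 0.610, b = sin(fδ)/sin δ ≈ 0.610.
p = a·p₁ + b·p₂ ≈ (0.206, 0.683, -0.701); φ = arcsin(p_z) ≈ -44.52°, λ = atan2(p_y, p_x) ≈ 73.19°.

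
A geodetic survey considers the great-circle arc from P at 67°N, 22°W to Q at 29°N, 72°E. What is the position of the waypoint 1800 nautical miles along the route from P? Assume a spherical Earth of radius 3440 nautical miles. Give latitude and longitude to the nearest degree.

≈ 58°N, 44°E

Convert each endpoint to a unit vector on the sphere (x = cos φ cos λ, y = cos φ sin λ, z = sin φ).
The central angle between the endpoints is δ = arccos(p₁·p₂) ≈ 1.135 rad (65.0°). The total great-circle distance is δ·R ≈ 1.135 × 3440 ≈ 3903 nmi, so the target fraction is f = 1800/3903 ≈ 0.461.
Interpolate at f ≈ 0.461 with slerp weights a = sin((1−f)δ)/sin δ ≈ 0.633, b = sin(fδ)/sin δ ≈ 0.551.
p = a·p₁ + b·p₂ ≈ (0.378, 0.366, 0.850); φ = arcsin(p_z) ≈ 58.24°, λ = atan2(p_y, p_x) ≈ 44.03°.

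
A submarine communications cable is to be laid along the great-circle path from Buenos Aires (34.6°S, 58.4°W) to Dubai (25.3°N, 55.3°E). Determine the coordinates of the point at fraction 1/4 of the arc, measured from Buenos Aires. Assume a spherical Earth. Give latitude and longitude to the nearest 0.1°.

Write both endpoints as unit vectors p₁, p₂ with components (cos φ cos λ, cos φ sin λ, sin φ).
The central angle between the endpoints is δ = arccos(p₁·p₂) ≈ 2.143 rad (122.8°).
Interpolate at f = 1/4 with slerp weights a = sin((1−f)δ)/sin δ ≈ 1.189, b = sin(fδ)/sin δ ≈ 0.607.
p = a·p₁ + b·p₂ ≈ (0.825, -0.382, -0.416); φ = arcsin(p_z) ≈ -24.55°, λ = atan2(p_y, p_x) ≈ -24.84°.

≈ 24.6°S, 24.8°W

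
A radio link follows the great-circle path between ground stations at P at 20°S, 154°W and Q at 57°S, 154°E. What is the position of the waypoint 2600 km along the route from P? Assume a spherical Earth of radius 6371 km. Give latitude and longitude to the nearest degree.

≈ 39°S, 170°W

Convert each endpoint to a unit vector on the sphere (x = cos φ cos λ, y = cos φ sin λ, z = sin φ).
The central angle between the endpoints is δ = arccos(p₁·p₂) ≈ 0.925 rad (53.0°). The total great-circle distance is δ·R ≈ 0.925 × 6371 ≈ 5892 km, so the target fraction is f = 2600/5892 ≈ 0.441.
Interpolate at f ≈ 0.441 with slerp weights a = sin((1−f)δ)/sin δ ≈ 0.619, b = sin(fδ)/sin δ ≈ 0.497.
p = a·p₁ + b·p₂ ≈ (-0.766, -0.136, -0.628); φ = arcsin(p_z) ≈ -38.93°, λ = atan2(p_y, p_x) ≈ -169.91°.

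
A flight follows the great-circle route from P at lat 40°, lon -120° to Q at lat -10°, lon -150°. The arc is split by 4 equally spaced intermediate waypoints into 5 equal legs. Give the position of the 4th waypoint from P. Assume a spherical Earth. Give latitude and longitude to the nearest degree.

From cos δ = sin φ₁ sin φ₂ + cos φ₁ cos φ₂ cos Δλ, the central angle is δ ≈ 0.998 rad (57.2°).
Interpolate at f = 4/5 with slerp weights a = sin((1−f)δ)/sin δ ≈ 0.236, b = sin(fδ)/sin δ ≈ 0.852.
p = a·p₁ + b·p₂ ≈ (-0.817, -0.576, 0.004); φ = arcsin(p_z) ≈ 0.21°, λ = atan2(p_y, p_x) ≈ -144.81°.

≈ lat 0°, lon -145°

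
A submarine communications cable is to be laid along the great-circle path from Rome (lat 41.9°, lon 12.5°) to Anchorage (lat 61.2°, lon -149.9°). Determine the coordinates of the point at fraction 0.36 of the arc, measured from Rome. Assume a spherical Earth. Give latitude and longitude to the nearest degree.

≈ lat 69°, lon 2°

Write both endpoints as unit vectors p₁, p₂ with components (cos φ cos λ, cos φ sin λ, sin φ).
The central angle between the endpoints is δ = arccos(p₁·p₂) ≈ 1.325 rad (75.9°).
Interpolate at f = 0.36 with slerp weights a = sin((1−f)δ)/sin δ ≈ 0.773, b = sin(fδ)/sin δ ≈ 0.473.
p = a·p₁ + b·p₂ ≈ (0.365, 0.010, 0.931); φ = arcsin(p_z) ≈ 68.61°, λ = atan2(p_y, p_x) ≈ 1.60°.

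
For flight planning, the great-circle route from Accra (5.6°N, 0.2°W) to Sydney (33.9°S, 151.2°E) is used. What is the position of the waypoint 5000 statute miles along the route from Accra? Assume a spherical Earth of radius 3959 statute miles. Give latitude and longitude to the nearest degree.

≈ 45°S, 58°E

Write both endpoints as unit vectors p₁, p₂ with components (cos φ cos λ, cos φ sin λ, sin φ).
The central angle between the endpoints is δ = arccos(p₁·p₂) ≈ 2.465 rad (141.2°). The total great-circle distance is δ·R ≈ 2.465 × 3959 ≈ 9759 mi, so the target fraction is f = 5000/9759 ≈ 0.512.
Interpolate at f ≈ 0.512 with slerp weights a = sin((1−f)δ)/sin δ ≈ 1.490, b = sin(fδ)/sin δ ≈ 1.522.
p = a·p₁ + b·p₂ ≈ (0.376, 0.603, -0.703); φ = arcsin(p_z) ≈ -44.71°, λ = atan2(p_y, p_x) ≈ 58.10°.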